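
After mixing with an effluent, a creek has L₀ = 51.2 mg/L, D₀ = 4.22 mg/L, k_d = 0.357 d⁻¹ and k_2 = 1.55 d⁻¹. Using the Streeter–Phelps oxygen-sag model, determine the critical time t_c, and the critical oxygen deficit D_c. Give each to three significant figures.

At the critical point dD/dt = 0, so k_d L₀ e^(−k_d t) = k_2 D. Substituting D(t) from the Streeter–Phelps equation and solving for t gives
t_c = ln[(k_2/k_d)(1 − D₀(k_2−k_d)/(k_d L₀))] / (k_2−k_d).
Here k_2−k_d = 1.193 d⁻¹ and 1 − D₀(k_2−k_d)/(k_d L₀) = 1 − 4.22×1.193/(0.357×51.2) = 0.7246, so
t_c = ln(4.342 × 0.7246) / 1.193 = 1.146 / 1.193 = 0.9607 d.
L(t_c) = L₀ e^(−k_d t_c) = 51.2 × 0.7097 = 36.33 mg/L, and at the critical point k_2 D_c = k_d L, so D_c = (0.357/1.55) × 36.33 = 8.369 mg/L.

t_c ≈ 0.961 d; D_c ≈ 8.37 mg/L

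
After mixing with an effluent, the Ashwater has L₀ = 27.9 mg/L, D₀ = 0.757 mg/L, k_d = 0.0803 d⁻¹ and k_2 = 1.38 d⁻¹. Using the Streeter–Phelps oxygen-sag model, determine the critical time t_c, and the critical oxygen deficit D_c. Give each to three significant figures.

At the critical point dD/dt = 0, so k_d L₀ e^(−k_d t) = k_2 D. Substituting D(t) from the Streeter–Phelps equation and solving for t gives
t_c = ln[(k_2/k_d)(1 − D₀(k_2−k_d)/(k_d L₀))] / (k_2−k_d).
Here k_2−k_d = 1.300 d⁻¹ and 1 − D₀(k_2−k_d)/(k_d L₀) = 1 − 0.757×1.300/(0.0803×27.9) = 0.5608, so
t_c = ln(17.19 × 0.5608) / 1.300 = 2.266 / 1.300 = 1.743 d.
D_c = (k_d/k_2) L₀ e^(−k_d t_c) = (0.0803/1.38) × 27.9 × e^(−0.0803×1.743) = 0.05819 × 27.9 × 0.8694 = 1.411 mg/L.

t_c ≈ 1.74 d; D_c ≈ 1.41 mg/L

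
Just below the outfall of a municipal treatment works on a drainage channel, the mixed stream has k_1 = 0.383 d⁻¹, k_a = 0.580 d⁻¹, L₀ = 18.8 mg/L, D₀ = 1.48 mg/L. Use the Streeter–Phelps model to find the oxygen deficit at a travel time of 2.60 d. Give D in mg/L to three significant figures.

k_1 L₀/(k_a−k_1) = 0.383×18.8/(0.580−0.383) = 7.200/0.1970 = 36.55 mg/L.
e^(−k_1 t) = e^(−0.383×2.600) = 0.3694; e^(−k_a t) = e^(−0.580×2.600) = 0.2214.
D = 36.55 × (0.3694 − 0.2214) + 1.48 × 0.2214 = 5.412 + 0.3276 = 5.740 mg/L.

D ≈ 5.74 mg/L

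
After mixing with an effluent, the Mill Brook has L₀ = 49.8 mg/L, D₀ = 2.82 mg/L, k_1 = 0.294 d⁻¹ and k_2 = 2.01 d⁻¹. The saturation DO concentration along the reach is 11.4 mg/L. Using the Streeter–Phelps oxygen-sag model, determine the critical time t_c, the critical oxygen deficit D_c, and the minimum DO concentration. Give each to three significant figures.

With k_2/k_1 = 6.837 and 1 − D₀(k_2−k_1)/(k_1 L₀) = 0.6695,
t_c = ln(6.837 × 0.6695) / (2.01 − 0.294) = ln(4.577) / 1.716 = 1.521/1.716 = 0.8864 d.
L(t_c) = L₀ e^(−k_1 t_c) = 49.8 × 0.7706 = 38.38 mg/L, and at the critical point k_2 D_c = k_1 L, so D_c = (0.294/2.01) × 38.38 = 5.613 mg/L.
Minimum DO = C_s − D_c = 11.4 − 5.613 = 5.787 mg/L.

t_c ≈ 0.886 d; D_c ≈ 5.61 mg/L; min DO ≈ 5.79 mg/L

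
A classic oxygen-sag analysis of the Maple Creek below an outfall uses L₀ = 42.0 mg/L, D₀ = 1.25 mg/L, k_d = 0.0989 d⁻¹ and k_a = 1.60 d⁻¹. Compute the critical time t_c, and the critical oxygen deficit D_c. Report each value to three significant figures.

t_c ≈ 1.45 d; D_c ≈ 2.25 mg/L

At the critical point dD/dt = 0, so k_d L₀ e^(−k_d t) = k_a D. Substituting D(t) from the Streeter–Phelps equation and solving for t gives
t_c = ln[(k_a/k_d)(1 − D₀(k_a−k_d)/(k_d L₀))] / (k_a−k_d).
Here k_a−k_d = 1.501 d⁻¹ and 1 − D₀(k_a−k_d)/(k_d L₀) = 1 − 1.25×1.501/(0.0989×42.0) = 0.5483, so
t_c = ln(16.18 × 0.5483) / 1.501 = 2.183 / 1.501 = 1.454 d.
D_c = (k_d/k_a) L₀ e^(−k_d t_c) = (0.0989/1.60) × 42.0 × e^(−0.0989×1.454) = 0.06181 × 42.0 × 0.8661 = 2.248 mg/L.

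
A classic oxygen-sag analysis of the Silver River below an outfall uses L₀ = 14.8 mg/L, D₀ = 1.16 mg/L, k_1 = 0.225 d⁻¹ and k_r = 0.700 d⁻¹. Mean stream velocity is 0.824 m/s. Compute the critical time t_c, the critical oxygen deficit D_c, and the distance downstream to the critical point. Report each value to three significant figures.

t_c ≈ 2.01 d; D_c ≈ 3.03 mg/L; x_c ≈ 143 km

With k_r/k_1 = 3.111 and 1 − D₀(k_r−k_1)/(k_1 L₀) = 0.8345,
t_c = ln(3.111 × 0.8345) / (0.700 − 0.225) = ln(2.596) / 0.4750 = 0.9541/0.4750 = 2.009 d.
D_c = (k_1/k_r) L₀ e^(−k_1 t_c) = (0.225/0.700) × 14.8 × e^(−0.225×2.009) = 0.3214 × 14.8 × 0.6364 = 3.027 mg/L.
x_c = v t_c = 0.824 m/s × 2.009 d × 86400 s/d = 143000 m ≈ 143 km.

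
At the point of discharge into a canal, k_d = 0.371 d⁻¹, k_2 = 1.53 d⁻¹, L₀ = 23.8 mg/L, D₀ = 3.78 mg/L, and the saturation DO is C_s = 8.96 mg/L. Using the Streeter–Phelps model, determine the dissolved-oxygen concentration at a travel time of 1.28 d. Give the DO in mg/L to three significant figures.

k_d L₀/(k_2−k_d) = 0.371×23.8/(1.53−0.371) = 8.830/1.159 = 7.618 mg/L.
e^(−k_d t) = e^(−0.371×1.280) = 0.6220; e^(−k_2 t) = e^(−1.53×1.280) = 0.1411.
D = 7.618 × (0.6220 − 0.1411) + 3.78 × 0.1411 = 3.664 + 0.5333 = 4.197 mg/L.
DO = C_s − D = 8.96 − 4.197 = 4.763 mg/L.

DO ≈ 4.76 mg/L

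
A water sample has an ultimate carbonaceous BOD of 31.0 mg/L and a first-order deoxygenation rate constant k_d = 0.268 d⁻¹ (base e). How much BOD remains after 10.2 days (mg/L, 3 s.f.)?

L ≈ 2.01 mg/L

L_t = L₀ e^(−k_d t) = 31.0 × e^(−0.268×10.2) = 31.0 × 0.06498 = 2.015 mg/L.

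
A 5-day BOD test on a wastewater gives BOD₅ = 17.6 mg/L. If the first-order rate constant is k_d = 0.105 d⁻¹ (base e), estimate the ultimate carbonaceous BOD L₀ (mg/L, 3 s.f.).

BOD₅ = L₀(1 − e^(−5k_d)) ⇒ L₀ = BOD₅ / (1 − e^(−5×0.105))
= 17.6 / (1 − 0.5916) = 17.6 / 0.4084 = 43.09 mg/L.

L₀ ≈ 43.1 mg/L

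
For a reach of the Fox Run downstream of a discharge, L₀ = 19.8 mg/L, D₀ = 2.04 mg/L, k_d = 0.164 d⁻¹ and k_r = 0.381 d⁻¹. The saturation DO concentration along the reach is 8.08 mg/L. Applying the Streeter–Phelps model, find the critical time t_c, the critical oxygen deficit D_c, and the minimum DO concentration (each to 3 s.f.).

With k_r/k_d = 2.323 and 1 − D₀(k_r−k_d)/(k_d L₀) = 0.8637,
t_c = ln(2.323 × 0.8637) / (0.381 − 0.164) = ln(2.006) / 0.2170 = 0.6964/0.2170 = 3.209 d.
L(t_c) = L₀ e^(−k_d t_c) = 19.8 × 0.5908 = 11.70 mg/L, and at the critical point k_r D_c = k_d L, so D_c = (0.164/0.381) × 11.70 = 5.035 mg/L.
Minimum DO = C_s − D_c = 8.08 − 5.035 = 3.045 mg/L.

t_c ≈ 3.21 d; D_c ≈ 5.04 mg/L; min DO ≈ 3.04 mg/L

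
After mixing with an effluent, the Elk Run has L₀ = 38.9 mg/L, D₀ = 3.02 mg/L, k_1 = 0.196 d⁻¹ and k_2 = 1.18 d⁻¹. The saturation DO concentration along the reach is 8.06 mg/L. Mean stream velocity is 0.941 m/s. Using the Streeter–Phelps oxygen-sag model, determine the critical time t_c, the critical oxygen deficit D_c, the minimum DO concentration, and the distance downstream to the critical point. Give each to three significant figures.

t_c = [1/(k_2−k_1)] ln[(k_2/k_1)(1 − D₀(k_2−k_1)/(k_1 L₀))]
= [1/(1.18−0.196)] ln[(1.18/0.196)(1 − 3.02×0.9840/(0.196×38.9))]
= (1/0.9840) ln[6.020 × 0.6102] = 1.016 × ln(3.674) = 1.016 × 1.301 = 1.322 d.
L(t_c) = L₀ e^(−k_1 t_c) = 38.9 × 0.7717 = 30.02 mg/L, and at the critical point k_2 D_c = k_1 L, so D_c = (0.196/1.18) × 30.02 = 4.986 mg/L.
Minimum DO = C_s − D_c = 8.06 − 4.986 = 3.074 mg/L.
x_c = v t_c = 0.941 m/s × 1.322 d × 86400 s/d = 107500 m ≈ 108 km.

t_c ≈ 1.32 d; D_c ≈ 4.99 mg/L; min DO ≈ 3.07 mg/L; x_c ≈ 108 km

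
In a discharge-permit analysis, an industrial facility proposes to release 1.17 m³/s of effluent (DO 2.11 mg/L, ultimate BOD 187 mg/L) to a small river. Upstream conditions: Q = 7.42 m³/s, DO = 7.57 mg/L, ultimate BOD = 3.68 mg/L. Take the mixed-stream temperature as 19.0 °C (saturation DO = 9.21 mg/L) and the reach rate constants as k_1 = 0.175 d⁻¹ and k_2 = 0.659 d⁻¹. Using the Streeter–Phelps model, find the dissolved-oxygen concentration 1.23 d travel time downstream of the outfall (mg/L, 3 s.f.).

DO ≈ 4.40 mg/L

Mixed DO = (7.42×7.57 + 1.17×2.11)/(7.42+1.17) = 58.64/8.590 = 6.826 mg/L.
Mixed L₀ = (7.42×3.68 + 1.17×187)/(8.590) = 246.1/8.590 = 28.65 mg/L.
Initial deficit D₀ = C_s − DO₀ = 9.21 − 6.826 = 2.384 mg/L.
D(1.23) = [0.175×28.65/(0.659−0.175)](e^(−0.175×1.23) − e^(−0.659×1.23)) + 2.384 e^(−0.659×1.23)
= 10.36 × (0.8063 − 0.4446) + 2.384 × 0.4446 = 4.807 mg/L.
DO = 9.21 − 4.807 = 4.403 mg/L.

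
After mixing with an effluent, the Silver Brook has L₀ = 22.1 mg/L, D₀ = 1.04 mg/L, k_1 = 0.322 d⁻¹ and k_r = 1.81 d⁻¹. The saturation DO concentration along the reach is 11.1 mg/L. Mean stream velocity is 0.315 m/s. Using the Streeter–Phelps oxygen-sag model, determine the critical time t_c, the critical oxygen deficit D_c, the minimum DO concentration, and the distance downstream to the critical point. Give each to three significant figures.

t_c ≈ 0.996 d; D_c ≈ 2.85 mg/L; min DO ≈ 8.25 mg/L; x_c ≈ 27.1 km

t_c = [1/(k_r−k_1)] ln[(k_r/k_1)(1 − D₀(k_r−k_1)/(k_1 L₀))]
= [1/(1.81−0.322)] ln[(1.81/0.322)(1 − 1.04×1.488/(0.322×22.1))]
= (1/1.488) ln[5.621 × 0.7825] = 0.6720 × ln(4.399) = 0.6720 × 1.481 = 0.9955 d.
L(t_c) = L₀ e^(−k_1 t_c) = 22.1 × 0.7257 = 16.04 mg/L, and at the critical point k_r D_c = k_1 L, so D_c = (0.322/1.81) × 16.04 = 2.853 mg/L.
Minimum DO = C_s − D_c = 11.1 − 2.853 = 8.247 mg/L.
x_c = v t_c = 0.315 m/s × 0.9955 d × 86400 s/d = 27090 m ≈ 27.1 km.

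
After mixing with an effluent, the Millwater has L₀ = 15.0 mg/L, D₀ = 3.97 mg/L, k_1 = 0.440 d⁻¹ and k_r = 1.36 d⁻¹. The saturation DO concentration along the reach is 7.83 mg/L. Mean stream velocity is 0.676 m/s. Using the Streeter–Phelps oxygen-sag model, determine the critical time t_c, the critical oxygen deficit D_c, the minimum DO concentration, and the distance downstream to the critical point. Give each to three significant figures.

t_c ≈ 0.350 d; D_c ≈ 4.16 mg/L; min DO ≈ 3.67 mg/L; x_c ≈ 20.5 km

With k_r/k_1 = 3.091 and 1 − D₀(k_r−k_1)/(k_1 L₀) = 0.4466,
t_c = ln(3.091 × 0.4466) / (1.36 − 0.440) = ln(1.380) / 0.9200 = 0.3224/0.9200 = 0.3504 d.
L(t_c) = L₀ e^(−k_1 t_c) = 15.0 × 0.8571 = 12.86 mg/L, and at the critical point k_r D_c = k_1 L, so D_c = (0.440/1.36) × 12.86 = 4.160 mg/L.
Minimum DO = C_s − D_c = 7.83 − 4.160 = 3.670 mg/L.
x_c = v t_c = 0.676 m/s × 0.3504 d × 86400 s/d = 20470 m ≈ 20.5 km.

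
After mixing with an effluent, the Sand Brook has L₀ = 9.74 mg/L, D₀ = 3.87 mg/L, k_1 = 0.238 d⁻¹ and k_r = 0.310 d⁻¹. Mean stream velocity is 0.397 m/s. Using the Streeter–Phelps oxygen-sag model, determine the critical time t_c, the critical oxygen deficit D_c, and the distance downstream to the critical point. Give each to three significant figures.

At the critical point dD/dt = 0, so k_1 L₀ e^(−k_1 t) = k_r D. Substituting D(t) from the Streeter–Phelps equation and solving for t gives
t_c = ln[(k_r/k_1)(1 − D₀(k_r−k_1)/(k_1 L₀))] / (k_r−k_1).
Here k_r−k_1 = 0.07200 d⁻¹ and 1 − D₀(k_r−k_1)/(k_1 L₀) = 1 − 3.87×0.07200/(0.238×9.74) = 0.8798, so
t_c = ln(1.303 × 0.8798) / 0.07200 = 0.1362 / 0.07200 = 1.892 d.
D_c = (k_1/k_r) L₀ e^(−k_1 t_c) = (0.238/0.310) × 9.74 × e^(−0.238×1.892) = 0.7677 × 9.74 × 0.6374 = 4.766 mg/L.
x_c = v t_c = 0.397 m/s × 1.892 d × 86400 s/d = 64900 m ≈ 64.9 km.

t_c ≈ 1.89 d; D_c ≈ 4.77 mg/L; x_c ≈ 64.9 km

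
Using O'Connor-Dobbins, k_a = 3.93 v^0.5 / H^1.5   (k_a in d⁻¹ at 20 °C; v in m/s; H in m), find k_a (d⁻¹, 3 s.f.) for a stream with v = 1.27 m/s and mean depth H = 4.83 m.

k_a = 3.93 × 1.27^0.5 / 4.83^1.5 = 3.93 × 1.127 / 10.62 = 0.4172 d⁻¹.

k_a ≈ 0.417 d⁻¹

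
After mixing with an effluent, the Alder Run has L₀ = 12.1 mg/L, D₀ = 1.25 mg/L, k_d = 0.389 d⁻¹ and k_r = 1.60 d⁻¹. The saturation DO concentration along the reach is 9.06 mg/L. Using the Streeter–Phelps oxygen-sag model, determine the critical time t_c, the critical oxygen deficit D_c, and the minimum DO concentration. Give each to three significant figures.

With k_r/k_d = 4.113 and 1 − D₀(k_r−k_d)/(k_d L₀) = 0.6784,
t_c = ln(4.113 × 0.6784) / (1.60 − 0.389) = ln(2.790) / 1.211 = 1.026/1.211 = 0.8474 d.
D_c = (k_d/k_r) L₀ e^(−k_d t_c) = (0.389/1.60) × 12.1 × e^(−0.389×0.8474) = 0.2431 × 12.1 × 0.7192 = 2.116 mg/L.
Minimum DO = C_s − D_c = 9.06 − 2.116 = 6.944 mg/L.

t_c ≈ 0.847 d; D_c ≈ 2.12 mg/L; min DO ≈ 6.94 mg/L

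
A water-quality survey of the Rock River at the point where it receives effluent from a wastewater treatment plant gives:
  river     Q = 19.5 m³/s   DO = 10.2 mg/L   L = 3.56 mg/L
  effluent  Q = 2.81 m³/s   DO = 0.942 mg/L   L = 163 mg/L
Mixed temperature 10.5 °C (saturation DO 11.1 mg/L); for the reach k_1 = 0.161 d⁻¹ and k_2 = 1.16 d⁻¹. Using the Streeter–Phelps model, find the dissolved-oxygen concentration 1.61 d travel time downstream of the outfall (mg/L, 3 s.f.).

Mixed DO = (19.5×10.2 + 2.81×0.942)/(19.5+2.81) = 201.5/22.31 = 9.034 mg/L.
Mixed L₀ = (19.5×3.56 + 2.81×163)/(22.31) = 527.5/22.31 = 23.64 mg/L.
Initial deficit D₀ = C_s − DO₀ = 11.1 − 9.034 = 2.066 mg/L.
D(1.61) = [0.161×23.64/(1.16−0.161)](e^(−0.161×1.61) − e^(−1.16×1.61)) + 2.066 e^(−1.16×1.61)
= 3.810 × (0.7717 − 0.1545) + 2.066 × 0.1545 = 2.671 mg/L.
DO = 11.1 − 2.671 = 8.429 mg/L.

DO ≈ 8.43 mg/L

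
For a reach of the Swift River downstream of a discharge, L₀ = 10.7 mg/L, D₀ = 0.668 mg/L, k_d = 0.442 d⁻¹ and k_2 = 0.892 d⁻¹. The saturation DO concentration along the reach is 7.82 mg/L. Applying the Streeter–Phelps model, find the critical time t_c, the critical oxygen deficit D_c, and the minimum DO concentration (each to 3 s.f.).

t_c ≈ 1.41 d; D_c ≈ 2.84 mg/L; min DO ≈ 4.98 mg/L

t_c = [1/(k_2−k_d)] ln[(k_2/k_d)(1 − D₀(k_2−k_d)/(k_d L₀))]
= [1/(0.892−0.442)] ln[(0.892/0.442)(1 − 0.668×0.4500/(0.442×10.7))]
= (1/0.4500) ln[2.018 × 0.9364] = 2.222 × ln(1.890) = 2.222 × 0.6365 = 1.414 d.
D_c = (k_d/k_2) L₀ e^(−k_d t_c) = (0.442/0.892) × 10.7 × e^(−0.442×1.414) = 0.4955 × 10.7 × 0.5352 = 2.837 mg/L.
Minimum DO = C_s − D_c = 7.82 − 2.837 = 4.983 mg/L.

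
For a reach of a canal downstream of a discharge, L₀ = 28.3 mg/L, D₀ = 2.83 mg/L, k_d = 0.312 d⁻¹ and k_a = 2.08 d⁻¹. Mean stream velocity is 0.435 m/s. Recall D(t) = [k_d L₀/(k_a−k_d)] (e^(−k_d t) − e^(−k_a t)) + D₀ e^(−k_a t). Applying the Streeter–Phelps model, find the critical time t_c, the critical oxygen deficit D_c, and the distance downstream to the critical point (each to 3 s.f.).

At the critical point dD/dt = 0, so k_d L₀ e^(−k_d t) = k_a D. Substituting D(t) from the Streeter–Phelps equation and solving for t gives
t_c = ln[(k_a/k_d)(1 − D₀(k_a−k_d)/(k_d L₀))] / (k_a−k_d).
Here k_a−k_d = 1.768 d⁻¹ and 1 − D₀(k_a−k_d)/(k_d L₀) = 1 − 2.83×1.768/(0.312×28.3) = 0.4333, so
t_c = ln(6.667 × 0.4333) / 1.768 = 1.061 / 1.768 = 0.6000 d.
D_c = (k_d/k_a) L₀ e^(−k_d t_c) = (0.312/2.08) × 28.3 × e^(−0.312×0.6000) = 0.1500 × 28.3 × 0.8293 = 3.520 mg/L.
x_c = v t_c = 0.435 m/s × 0.6000 d × 86400 s/d = 22550 m ≈ 22.6 km.

t_c ≈ 0.600 d; D_c ≈ 3.52 mg/L; x_c ≈ 22.6 km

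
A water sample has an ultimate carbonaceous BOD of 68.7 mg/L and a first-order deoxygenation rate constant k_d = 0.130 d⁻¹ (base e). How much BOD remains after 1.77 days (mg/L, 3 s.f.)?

L ≈ 54.6 mg/L

L_t = L₀ e^(−k_d t) = 68.7 × e^(−0.130×1.77) = 68.7 × 0.7945 = 54.58 mg/L.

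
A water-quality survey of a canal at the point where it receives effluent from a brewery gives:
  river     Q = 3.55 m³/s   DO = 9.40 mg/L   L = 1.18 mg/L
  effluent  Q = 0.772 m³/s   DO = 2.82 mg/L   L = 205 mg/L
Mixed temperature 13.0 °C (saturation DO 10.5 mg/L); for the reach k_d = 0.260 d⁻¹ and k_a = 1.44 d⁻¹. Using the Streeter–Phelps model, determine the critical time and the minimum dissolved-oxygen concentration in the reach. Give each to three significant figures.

t_c ≈ 1.18 d; minimum DO ≈ 5.50 mg/L

Mixed DO = (3.55×9.40 + 0.772×2.82)/(3.55+0.772) = 35.55/4.322 = 8.225 mg/L.
Mixed L₀ = (3.55×1.18 + 0.772×205)/(4.322) = 162.4/4.322 = 37.59 mg/L.
Initial deficit D₀ = C_s − DO₀ = 10.5 − 8.225 = 2.275 mg/L.
t_c = (1/1.180) ln[(1.44/0.260)(1 − 2.275×1.180/(0.260×37.59))] = 0.8475 × ln(4.017) = 1.178 d.
D_c = (0.260/1.44) × 37.59 × e^(−0.260×1.178) = 0.1806 × 37.59 × 0.7361 = 4.996 mg/L.
Minimum DO = 10.5 − 4.996 = 5.504 mg/L.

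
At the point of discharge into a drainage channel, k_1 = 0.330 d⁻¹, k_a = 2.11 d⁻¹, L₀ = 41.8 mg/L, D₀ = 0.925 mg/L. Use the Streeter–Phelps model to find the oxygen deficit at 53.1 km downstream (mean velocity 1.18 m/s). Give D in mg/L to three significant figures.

Travel time t = x/v = 53.1 km / (1.18 m/s) = 53100 m / 1.18 m/s = 45000 s = 0.5208 d.
k_1 L₀/(k_a−k_1) = 0.330×41.8/(2.11−0.330) = 13.79/1.780 = 7.749 mg/L.
e^(−k_1 t) = e^(−0.330×0.5208) = 0.8421; e^(−k_a t) = e^(−2.11×0.5208) = 0.3332.
D = 7.749 × (0.8421 − 0.3332) + 0.925 × 0.3332 = 3.943 + 0.3082 = 4.252 mg/L.

D ≈ 4.25 mg/L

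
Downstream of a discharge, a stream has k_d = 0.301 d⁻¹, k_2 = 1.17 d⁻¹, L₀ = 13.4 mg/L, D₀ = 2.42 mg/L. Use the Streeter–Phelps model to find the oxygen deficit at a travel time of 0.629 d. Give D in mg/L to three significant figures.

k_d L₀/(k_2−k_d) = 0.301×13.4/(1.17−0.301) = 4.033/0.8690 = 4.641 mg/L.
e^(−k_d t) = e^(−0.301×0.6290) = 0.8275; e^(−k_2 t) = e^(−1.17×0.6290) = 0.4791.
D = 4.641 × (0.8275 − 0.4791) + 2.42 × 0.4791 = 1.617 + 1.159 = 2.777 mg/L.

D ≈ 2.78 mg/L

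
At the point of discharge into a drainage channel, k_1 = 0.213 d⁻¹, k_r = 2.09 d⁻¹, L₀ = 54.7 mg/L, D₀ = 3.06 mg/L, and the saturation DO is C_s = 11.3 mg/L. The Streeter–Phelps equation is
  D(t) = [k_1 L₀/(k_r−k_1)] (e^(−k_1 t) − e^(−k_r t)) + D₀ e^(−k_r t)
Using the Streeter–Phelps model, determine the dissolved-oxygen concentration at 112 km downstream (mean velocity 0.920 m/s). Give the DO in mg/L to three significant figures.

Travel time t = x/v = 112 km / (0.920 m/s) = 112000 m / 0.920 m/s = 121700 s = 1.409 d.
k_1 L₀/(k_r−k_1) = 0.213×54.7/(2.09−0.213) = 11.65/1.877 = 6.207 mg/L.
e^(−k_1 t) = e^(−0.213×1.409) = 0.7407; e^(−k_r t) = e^(−2.09×1.409) = 0.05261.
D = 6.207 × (0.7407 − 0.05261) + 3.06 × 0.05261 = 4.271 + 0.1610 = 4.432 mg/L.
DO = C_s − D = 11.3 − 4.432 = 6.868 mg/L.

DO ≈ 6.87 mg/L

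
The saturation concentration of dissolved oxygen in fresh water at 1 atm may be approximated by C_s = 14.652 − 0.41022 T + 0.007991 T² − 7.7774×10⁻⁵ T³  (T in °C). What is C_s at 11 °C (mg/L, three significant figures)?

C_s = 14.652 − 0.41022×11 + 0.007991×11² − 7.7774×10⁻⁵×11³ = 11.00 mg/L.

C_s ≈ 11.0 mg/L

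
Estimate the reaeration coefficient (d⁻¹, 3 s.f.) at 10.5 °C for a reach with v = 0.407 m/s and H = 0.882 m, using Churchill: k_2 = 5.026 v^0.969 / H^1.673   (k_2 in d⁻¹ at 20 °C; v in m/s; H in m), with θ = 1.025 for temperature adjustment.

k_2(20) = 5.026 × 0.407^0.969 / 0.882^1.673 = 5.026 × 0.4185 / 0.8105 = 2.595 d⁻¹.
k_2(10.5) = 2.595 × 1.025^(10.5−20) = 2.595 × 0.7909 = 2.052 d⁻¹.

k_2 ≈ 2.05 d⁻¹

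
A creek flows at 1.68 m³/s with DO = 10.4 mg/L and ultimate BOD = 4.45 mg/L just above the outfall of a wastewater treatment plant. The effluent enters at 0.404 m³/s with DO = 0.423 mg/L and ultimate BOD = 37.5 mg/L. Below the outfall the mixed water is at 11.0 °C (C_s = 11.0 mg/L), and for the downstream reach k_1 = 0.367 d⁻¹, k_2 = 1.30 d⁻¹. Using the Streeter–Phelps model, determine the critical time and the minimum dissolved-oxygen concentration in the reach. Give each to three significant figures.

Mixed DO = (1.68×10.4 + 0.404×0.423)/(1.68+0.404) = 17.64/2.084 = 8.466 mg/L.
Mixed L₀ = (1.68×4.45 + 0.404×37.5)/(2.084) = 22.63/2.084 = 10.86 mg/L.
Initial deficit D₀ = C_s − DO₀ = 11.0 − 8.466 = 2.534 mg/L.
t_c = (1/0.9330) ln[(1.30/0.367)(1 − 2.534×0.9330/(0.367×10.86))] = 1.072 × ln(1.440) = 0.3911 d.
D_c = (0.367/1.30) × 10.86 × e^(−0.367×0.3911) = 0.2823 × 10.86 × 0.8663 = 2.655 mg/L.
Minimum DO = 11.0 − 2.655 = 8.345 mg/L.

t_c ≈ 0.391 d; minimum DO ≈ 8.34 mg/L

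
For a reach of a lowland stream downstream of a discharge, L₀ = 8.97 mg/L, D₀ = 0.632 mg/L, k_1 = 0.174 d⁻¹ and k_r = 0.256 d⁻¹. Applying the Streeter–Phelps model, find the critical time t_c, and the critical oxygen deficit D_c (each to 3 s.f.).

t_c ≈ 4.30 d; D_c ≈ 2.89 mg/L

t_c = [1/(k_r−k_1)] ln[(k_r/k_1)(1 − D₀(k_r−k_1)/(k_1 L₀))]
= [1/(0.256−0.174)] ln[(0.256/0.174)(1 − 0.632×0.08200/(0.174×8.97))]
= (1/0.08200) ln[1.471 × 0.9668] = 12.20 × ln(1.422) = 12.20 × 0.3524 = 4.297 d.
L(t_c) = L₀ e^(−k_1 t_c) = 8.97 × 0.4735 = 4.247 mg/L, and at the critical point k_r D_c = k_1 L, so D_c = (0.174/0.256) × 4.247 = 2.887 mg/L.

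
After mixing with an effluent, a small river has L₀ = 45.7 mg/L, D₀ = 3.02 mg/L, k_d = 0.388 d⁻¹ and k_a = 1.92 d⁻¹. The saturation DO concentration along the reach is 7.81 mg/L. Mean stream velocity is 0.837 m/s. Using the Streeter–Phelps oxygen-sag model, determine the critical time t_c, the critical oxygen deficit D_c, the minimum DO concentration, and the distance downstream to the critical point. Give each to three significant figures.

t_c = [1/(k_a−k_d)] ln[(k_a/k_d)(1 − D₀(k_a−k_d)/(k_d L₀))]
= [1/(1.92−0.388)] ln[(1.92/0.388)(1 − 3.02×1.532/(0.388×45.7))]
= (1/1.532) ln[4.948 × 0.7391] = 0.6527 × ln(3.657) = 0.6527 × 1.297 = 0.8464 d.
L(t_c) = L₀ e^(−k_d t_c) = 45.7 × 0.7201 = 32.91 mg/L, and at the critical point k_a D_c = k_d L, so D_c = (0.388/1.92) × 32.91 = 6.650 mg/L.
Minimum DO = C_s − D_c = 7.81 − 6.650 = 1.160 mg/L.
x_c = v t_c = 0.837 m/s × 0.8464 d × 86400 s/d = 61210 m ≈ 61.2 km.

t_c ≈ 0.846 d; D_c ≈ 6.65 mg/L; min DO ≈ 1.16 mg/L; x_c ≈ 61.2 km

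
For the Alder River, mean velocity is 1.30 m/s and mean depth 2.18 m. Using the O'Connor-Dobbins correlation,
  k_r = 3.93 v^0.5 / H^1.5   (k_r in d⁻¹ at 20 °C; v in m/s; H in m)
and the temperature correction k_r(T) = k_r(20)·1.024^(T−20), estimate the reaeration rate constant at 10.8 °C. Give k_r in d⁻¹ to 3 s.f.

k_r(20) = 3.93 × 1.30^0.5 / 2.18^1.5 = 3.93 × 1.140 / 3.219 = 1.392 d⁻¹.
k_r(10.8) = 1.392 × 1.024^(10.8−20) = 1.392 × 0.8040 = 1.119 d⁻¹.

k_r ≈ 1.12 d⁻¹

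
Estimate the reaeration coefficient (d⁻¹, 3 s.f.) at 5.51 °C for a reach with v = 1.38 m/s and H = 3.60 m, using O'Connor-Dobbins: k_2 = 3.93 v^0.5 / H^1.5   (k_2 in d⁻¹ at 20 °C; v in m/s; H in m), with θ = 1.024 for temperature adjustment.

k_2(20) = 3.93 × 1.38^0.5 / 3.60^1.5 = 3.93 × 1.175 / 6.831 = 0.6759 d⁻¹.
k_2(5.51) = 0.6759 × 1.024^(5.51−20) = 0.6759 × 0.7092 = 0.4793 d⁻¹.

k_2 ≈ 0.479 d⁻¹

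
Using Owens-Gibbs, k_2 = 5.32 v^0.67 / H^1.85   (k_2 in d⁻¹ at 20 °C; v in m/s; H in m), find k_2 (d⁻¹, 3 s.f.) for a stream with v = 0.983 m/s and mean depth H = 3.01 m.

k_2 = 5.32 × 0.983^0.67 / 3.01^1.85 = 5.32 × 0.9886 / 7.680 = 0.6848 d⁻¹.

k_2 ≈ 0.685 d⁻¹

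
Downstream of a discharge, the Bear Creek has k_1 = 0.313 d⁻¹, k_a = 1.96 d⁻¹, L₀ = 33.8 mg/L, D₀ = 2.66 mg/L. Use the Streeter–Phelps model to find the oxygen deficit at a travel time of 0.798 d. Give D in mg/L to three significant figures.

D ≈ 4.22 mg/L

k_1 L₀/(k_a−k_1) = 0.313×33.8/(1.96−0.313) = 10.58/1.647 = 6.423 mg/L.
e^(−k_1 t) = e^(−0.313×0.7980) = 0.7790; e^(−k_a t) = e^(−1.96×0.7980) = 0.2093.
D = 6.423 × (0.7790 − 0.2093) + 2.66 × 0.2093 = 3.659 + 0.5567 = 4.216 mg/L.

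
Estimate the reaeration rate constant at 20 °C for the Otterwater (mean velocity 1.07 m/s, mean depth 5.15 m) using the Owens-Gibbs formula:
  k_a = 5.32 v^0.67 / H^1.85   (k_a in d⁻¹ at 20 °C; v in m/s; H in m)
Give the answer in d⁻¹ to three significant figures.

k_a = 5.32 × 1.07^0.67 / 5.15^1.85 = 5.32 × 1.046 / 20.74 = 0.2684 d⁻¹.

k_a ≈ 0.268 d⁻¹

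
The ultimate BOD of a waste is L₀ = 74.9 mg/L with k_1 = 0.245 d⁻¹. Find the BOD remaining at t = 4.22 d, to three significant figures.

L ≈ 26.6 mg/L

L_t = L₀ e^(−k_1 t) = 74.9 × e^(−0.245×4.22) = 74.9 × 0.3556 = 26.64 mg/L.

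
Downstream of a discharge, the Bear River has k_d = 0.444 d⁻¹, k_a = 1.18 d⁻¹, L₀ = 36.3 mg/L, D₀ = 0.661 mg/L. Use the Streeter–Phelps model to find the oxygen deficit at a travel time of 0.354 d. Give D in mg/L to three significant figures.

D ≈ 4.73 mg/L

k_d L₀/(k_a−k_d) = 0.444×36.3/(1.18−0.444) = 16.12/0.7360 = 21.90 mg/L.
e^(−k_d t) = e^(−0.444×0.3540) = 0.8546; e^(−k_a t) = e^(−1.18×0.3540) = 0.6585.
D = 21.90 × (0.8546 − 0.6585) + 0.661 × 0.6585 = 4.292 + 0.4353 = 4.728 mg/L.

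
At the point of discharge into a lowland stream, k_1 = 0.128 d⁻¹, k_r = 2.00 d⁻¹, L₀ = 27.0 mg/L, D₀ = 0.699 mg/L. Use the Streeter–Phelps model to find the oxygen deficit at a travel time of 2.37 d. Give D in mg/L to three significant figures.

D ≈ 1.35 mg/L

k_1 L₀/(k_r−k_1) = 0.128×27.0/(2.00−0.128) = 3.456/1.872 = 1.846 mg/L.
e^(−k_1 t) = e^(−0.128×2.370) = 0.7383; e^(−k_r t) = e^(−2.00×2.370) = 0.008739.
D = 1.846 × (0.7383 − 0.008739) + 0.699 × 0.008739 = 1.347 + 0.006108 = 1.353 mg/L.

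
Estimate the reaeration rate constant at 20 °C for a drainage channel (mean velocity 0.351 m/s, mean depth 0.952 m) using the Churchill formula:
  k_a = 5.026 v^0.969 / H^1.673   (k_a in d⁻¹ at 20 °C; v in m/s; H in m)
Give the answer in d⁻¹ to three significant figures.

k_a = 5.026 × 0.351^0.969 / 0.952^1.673 = 5.026 × 0.3626 / 0.9210 = 1.979 d⁻¹.

k_a ≈ 1.98 d⁻¹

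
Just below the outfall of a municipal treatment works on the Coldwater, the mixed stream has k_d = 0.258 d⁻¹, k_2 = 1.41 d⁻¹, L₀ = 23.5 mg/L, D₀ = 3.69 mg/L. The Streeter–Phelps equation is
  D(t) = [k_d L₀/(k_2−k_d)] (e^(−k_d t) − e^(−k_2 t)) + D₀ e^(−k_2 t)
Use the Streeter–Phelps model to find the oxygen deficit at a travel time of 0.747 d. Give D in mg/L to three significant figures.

D ≈ 3.79 mg/L

k_d L₀/(k_2−k_d) = 0.258×23.5/(1.41−0.258) = 6.063/1.152 = 5.263 mg/L.
e^(−k_d t) = e^(−0.258×0.7470) = 0.8247; e^(−k_2 t) = e^(−1.41×0.7470) = 0.3488.
D = 5.263 × (0.8247 − 0.3488) + 3.69 × 0.3488 = 2.505 + 1.287 = 3.792 mg/L.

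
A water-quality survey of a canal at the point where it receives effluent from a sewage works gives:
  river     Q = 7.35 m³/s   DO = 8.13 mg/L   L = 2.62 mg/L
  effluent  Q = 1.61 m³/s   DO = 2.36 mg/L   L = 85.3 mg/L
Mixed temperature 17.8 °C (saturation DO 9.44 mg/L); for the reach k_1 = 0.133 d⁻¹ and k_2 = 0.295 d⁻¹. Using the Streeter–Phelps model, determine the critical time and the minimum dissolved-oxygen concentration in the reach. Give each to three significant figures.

Mixed DO = (7.35×8.13 + 1.61×2.36)/(7.35+1.61) = 63.56/8.960 = 7.093 mg/L.
Mixed L₀ = (7.35×2.62 + 1.61×85.3)/(8.960) = 156.6/8.960 = 17.48 mg/L.
Initial deficit D₀ = C_s − DO₀ = 9.44 − 7.093 = 2.347 mg/L.
t_c = (1/0.1620) ln[(0.295/0.133)(1 − 2.347×0.1620/(0.133×17.48))] = 6.173 × ln(1.855) = 3.815 d.
D_c = (0.133/0.295) × 17.48 × e^(−0.133×3.815) = 0.4508 × 17.48 × 0.6021 = 4.744 mg/L.
Minimum DO = 9.44 − 4.744 = 4.696 mg/L.

t_c ≈ 3.81 d; minimum DO ≈ 4.70 mg/L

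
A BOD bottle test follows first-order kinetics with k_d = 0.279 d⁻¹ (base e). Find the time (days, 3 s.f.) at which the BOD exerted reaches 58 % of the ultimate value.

y/L₀ = 1 − e^(−k_d t) = 0.58 ⇒ e^(−k_d t) = 0.420
t = −ln(0.420) / 0.279 = 0.8675 / 0.279 = 3.109 d.

t ≈ 3.11 d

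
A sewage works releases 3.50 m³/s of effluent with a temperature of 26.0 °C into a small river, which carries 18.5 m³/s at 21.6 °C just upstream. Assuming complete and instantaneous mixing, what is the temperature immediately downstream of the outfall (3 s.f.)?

Flow-weighted mixing: C = (Q_r C_r + Q_w C_w)/(Q_r + Q_w)
= (18.5×21.6 + 3.50×26.0)/(18.5 + 3.50) = 490.6/22.00 = 22.30 °C.

22.3 °C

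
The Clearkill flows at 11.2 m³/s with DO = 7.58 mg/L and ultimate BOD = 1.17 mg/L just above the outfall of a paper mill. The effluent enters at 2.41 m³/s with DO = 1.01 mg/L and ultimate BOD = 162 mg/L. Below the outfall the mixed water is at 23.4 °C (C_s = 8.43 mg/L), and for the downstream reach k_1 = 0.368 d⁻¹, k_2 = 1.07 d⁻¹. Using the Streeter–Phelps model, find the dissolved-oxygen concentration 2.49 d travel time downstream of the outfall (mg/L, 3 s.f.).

Mixed DO = (11.2×7.58 + 2.41×1.01)/(11.2+2.41) = 87.33/13.61 = 6.417 mg/L.
Mixed L₀ = (11.2×1.17 + 2.41×162)/(13.61) = 403.5/13.61 = 29.65 mg/L.
Initial deficit D₀ = C_s − DO₀ = 8.43 − 6.417 = 2.013 mg/L.
D(2.49) = [0.368×29.65/(1.07−0.368)](e^(−0.368×2.49) − e^(−1.07×2.49)) + 2.013 e^(−1.07×2.49)
= 15.54 × (0.4000 − 0.06965) + 2.013 × 0.06965 = 5.275 mg/L.
DO = 8.43 − 5.275 = 3.155 mg/L.

DO ≈ 3.16 mg/L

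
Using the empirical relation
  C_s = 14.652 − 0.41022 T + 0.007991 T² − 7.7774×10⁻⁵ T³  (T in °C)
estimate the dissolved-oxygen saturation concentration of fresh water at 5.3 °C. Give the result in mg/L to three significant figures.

C_s ≈ 12.7 mg/L

C_s = 14.652 − 0.41022×5.3 + 0.007991×5.3² − 7.7774×10⁻⁵×5.3³ = 12.69 mg/L.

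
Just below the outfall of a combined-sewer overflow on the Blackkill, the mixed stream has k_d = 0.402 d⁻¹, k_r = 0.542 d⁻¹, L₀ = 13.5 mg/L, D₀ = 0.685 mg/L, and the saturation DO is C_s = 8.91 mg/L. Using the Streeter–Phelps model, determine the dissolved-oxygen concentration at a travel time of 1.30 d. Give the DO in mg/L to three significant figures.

k_d L₀/(k_r−k_d) = 0.402×13.5/(0.542−0.402) = 5.427/0.1400 = 38.76 mg/L.
e^(−k_d t) = e^(−0.402×1.300) = 0.5930; e^(−k_r t) = e^(−0.542×1.300) = 0.4943.
D = 38.76 × (0.5930 − 0.4943) + 0.685 × 0.4943 = 3.825 + 0.3386 = 4.163 mg/L.
DO = C_s − D = 8.91 − 4.163 = 4.747 mg/L.

DO ≈ 4.75 mg/L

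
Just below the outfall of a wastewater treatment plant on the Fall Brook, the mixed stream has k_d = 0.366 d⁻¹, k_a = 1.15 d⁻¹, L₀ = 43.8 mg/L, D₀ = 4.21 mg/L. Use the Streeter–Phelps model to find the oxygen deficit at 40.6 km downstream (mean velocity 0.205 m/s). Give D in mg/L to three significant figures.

D ≈ 7.67 mg/L

Travel time t = x/v = 40.6 km / (0.205 m/s) = 40600 m / 0.205 m/s = 198000 s = 2.292 d.
k_d L₀/(k_a−k_d) = 0.366×43.8/(1.15−0.366) = 16.03/0.7840 = 20.45 mg/L.
e^(−k_d t) = e^(−0.366×2.292) = 0.4322; e^(−k_a t) = e^(−1.15×2.292) = 0.07164.
D = 20.45 × (0.4322 − 0.07164) + 4.21 × 0.07164 = 7.372 + 0.3016 = 7.673 mg/L.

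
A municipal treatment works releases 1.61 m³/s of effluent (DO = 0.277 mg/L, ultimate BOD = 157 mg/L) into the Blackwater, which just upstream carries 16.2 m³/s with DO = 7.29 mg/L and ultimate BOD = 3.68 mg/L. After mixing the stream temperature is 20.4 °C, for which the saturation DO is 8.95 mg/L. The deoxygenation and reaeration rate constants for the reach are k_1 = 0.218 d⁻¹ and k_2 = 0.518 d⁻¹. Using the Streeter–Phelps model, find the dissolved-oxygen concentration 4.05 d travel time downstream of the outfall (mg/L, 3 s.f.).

DO ≈ 4.96 mg/L

Mixed DO = (16.2×7.29 + 1.61×0.277)/(16.2+1.61) = 118.5/17.81 = 6.656 mg/L.
Mixed L₀ = (16.2×3.68 + 1.61×157)/(17.81) = 312.4/17.81 = 17.54 mg/L.
Initial deficit D₀ = C_s − DO₀ = 8.95 − 6.656 = 2.294 mg/L.
D(4.05) = [0.218×17.54/(0.518−0.218)](e^(−0.218×4.05) − e^(−0.518×4.05)) + 2.294 e^(−0.518×4.05)
= 12.75 × (0.4136 − 0.1227) + 2.294 × 0.1227 = 3.989 mg/L.
DO = 8.95 − 3.989 = 4.961 mg/L.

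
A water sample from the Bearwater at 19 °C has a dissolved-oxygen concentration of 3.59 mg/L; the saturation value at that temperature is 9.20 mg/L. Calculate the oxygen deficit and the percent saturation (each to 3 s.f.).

D = C_s − C = 9.20 − 3.59 = 5.61 mg/L.
% saturation = 3.59/9.20 × 100 = 39.0 %.

D ≈ 5.61 mg/L; 39.0 % saturation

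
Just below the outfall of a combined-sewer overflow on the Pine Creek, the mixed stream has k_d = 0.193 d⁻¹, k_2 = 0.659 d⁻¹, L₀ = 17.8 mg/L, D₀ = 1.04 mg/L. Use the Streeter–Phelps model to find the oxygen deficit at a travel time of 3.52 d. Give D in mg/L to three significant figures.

D ≈ 3.11 mg/L

k_d L₀/(k_2−k_d) = 0.193×17.8/(0.659−0.193) = 3.435/0.4660 = 7.372 mg/L.
e^(−k_d t) = e^(−0.193×3.520) = 0.5069; e^(−k_2 t) = e^(−0.659×3.520) = 0.09831.
D = 7.372 × (0.5069 − 0.09831) + 1.04 × 0.09831 = 3.013 + 0.1022 = 3.115 mg/L.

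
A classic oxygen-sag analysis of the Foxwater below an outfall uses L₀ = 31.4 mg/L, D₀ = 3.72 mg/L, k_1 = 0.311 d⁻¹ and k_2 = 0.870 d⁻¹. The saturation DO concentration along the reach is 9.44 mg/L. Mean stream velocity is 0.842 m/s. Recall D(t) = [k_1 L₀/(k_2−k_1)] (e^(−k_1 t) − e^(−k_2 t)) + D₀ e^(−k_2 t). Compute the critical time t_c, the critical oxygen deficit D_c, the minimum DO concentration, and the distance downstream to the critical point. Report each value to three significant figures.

At the critical point dD/dt = 0, so k_1 L₀ e^(−k_1 t) = k_2 D. Substituting D(t) from the Streeter–Phelps equation and solving for t gives
t_c = ln[(k_2/k_1)(1 − D₀(k_2−k_1)/(k_1 L₀))] / (k_2−k_1).
Here k_2−k_1 = 0.5590 d⁻¹ and 1 − D₀(k_2−k_1)/(k_1 L₀) = 1 − 3.72×0.5590/(0.311×31.4) = 0.7871, so
t_c = ln(2.797 × 0.7871) / 0.5590 = 0.7892 / 0.5590 = 1.412 d.
D_c = (k_1/k_2) L₀ e^(−k_1 t_c) = (0.311/0.870) × 31.4 × e^(−0.311×1.412) = 0.3575 × 31.4 × 0.6446 = 7.236 mg/L.
Minimum DO = C_s − D_c = 9.44 − 7.236 = 2.204 mg/L.
x_c = v t_c = 0.842 m/s × 1.412 d × 86400 s/d = 102700 m ≈ 103 km.

t_c ≈ 1.41 d; D_c ≈ 7.24 mg/L; min DO ≈ 2.20 mg/L; x_c ≈ 103 km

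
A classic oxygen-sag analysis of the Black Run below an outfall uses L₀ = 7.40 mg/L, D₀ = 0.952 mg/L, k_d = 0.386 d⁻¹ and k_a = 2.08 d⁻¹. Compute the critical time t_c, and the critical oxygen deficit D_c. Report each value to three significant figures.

With k_a/k_d = 5.389 and 1 − D₀(k_a−k_d)/(k_d L₀) = 0.4354,
t_c = ln(5.389 × 0.4354) / (2.08 − 0.386) = ln(2.346) / 1.694 = 0.8528/1.694 = 0.5034 d.
L(t_c) = L₀ e^(−k_d t_c) = 7.40 × 0.8234 = 6.093 mg/L, and at the critical point k_a D_c = k_d L, so D_c = (0.386/2.08) × 6.093 = 1.131 mg/L.

t_c ≈ 0.503 d; D_c ≈ 1.13 mg/L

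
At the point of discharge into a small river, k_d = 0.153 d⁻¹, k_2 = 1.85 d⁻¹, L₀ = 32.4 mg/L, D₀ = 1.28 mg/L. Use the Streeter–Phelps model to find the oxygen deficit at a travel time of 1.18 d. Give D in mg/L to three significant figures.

D ≈ 2.25 mg/L

k_d L₀/(k_2−k_d) = 0.153×32.4/(1.85−0.153) = 4.957/1.697 = 2.921 mg/L.
e^(−k_d t) = e^(−0.153×1.180) = 0.8348; e^(−k_2 t) = e^(−1.85×1.180) = 0.1127.
D = 2.921 × (0.8348 − 0.1127) + 1.28 × 0.1127 = 2.109 + 0.1443 = 2.254 mg/L.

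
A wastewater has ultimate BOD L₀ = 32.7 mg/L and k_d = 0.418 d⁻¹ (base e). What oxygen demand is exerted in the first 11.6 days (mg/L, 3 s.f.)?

y_t = L₀(1 − e^(−k_d t)) = 32.7 × (1 − e^(−0.418×11.6))
= 32.7 × (1 − 0.007838) = 32.7 × 0.9922 = 32.44 mg/L.

y ≈ 32.4 mg/L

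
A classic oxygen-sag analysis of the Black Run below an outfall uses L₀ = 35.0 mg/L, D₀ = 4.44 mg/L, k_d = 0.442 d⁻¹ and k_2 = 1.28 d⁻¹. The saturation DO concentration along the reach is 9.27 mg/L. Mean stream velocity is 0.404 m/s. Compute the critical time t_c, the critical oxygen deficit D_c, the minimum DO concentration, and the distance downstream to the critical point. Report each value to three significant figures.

With k_2/k_d = 2.896 and 1 − D₀(k_2−k_d)/(k_d L₀) = 0.7595,
t_c = ln(2.896 × 0.7595) / (1.28 − 0.442) = ln(2.199) / 0.8380 = 0.7882/0.8380 = 0.9406 d.
L(t_c) = L₀ e^(−k_d t_c) = 35.0 × 0.6599 = 23.10 mg/L, and at the critical point k_2 D_c = k_d L, so D_c = (0.442/1.28) × 23.10 = 7.975 mg/L.
Minimum DO = C_s − D_c = 9.27 − 7.975 = 1.295 mg/L.
x_c = v t_c = 0.404 m/s × 0.9406 d × 86400 s/d = 32830 m ≈ 32.8 km.

t_c ≈ 0.941 d; D_c ≈ 7.98 mg/L; min DO ≈ 1.29 mg/L; x_c ≈ 32.8 km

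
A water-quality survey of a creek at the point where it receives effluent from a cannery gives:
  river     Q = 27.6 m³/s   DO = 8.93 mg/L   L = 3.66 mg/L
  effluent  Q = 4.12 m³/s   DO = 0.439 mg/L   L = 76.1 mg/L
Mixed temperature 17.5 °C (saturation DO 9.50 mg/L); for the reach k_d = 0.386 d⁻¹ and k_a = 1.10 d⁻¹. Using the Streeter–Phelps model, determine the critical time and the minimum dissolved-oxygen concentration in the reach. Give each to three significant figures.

Mixed DO = (27.6×8.93 + 4.12×0.439)/(27.6+4.12) = 248.3/31.72 = 7.827 mg/L.
Mixed L₀ = (27.6×3.66 + 4.12×76.1)/(31.72) = 414.5/31.72 = 13.07 mg/L.
Initial deficit D₀ = C_s − DO₀ = 9.50 − 7.827 = 1.673 mg/L.
t_c = (1/0.7140) ln[(1.10/0.386)(1 − 1.673×0.7140/(0.386×13.07))] = 1.401 × ln(2.175) = 1.088 d.
D_c = (0.386/1.10) × 13.07 × e^(−0.386×1.088) = 0.3509 × 13.07 × 0.6570 = 3.013 mg/L.
Minimum DO = 9.50 − 3.013 = 6.487 mg/L.

t_c ≈ 1.09 d; minimum DO ≈ 6.49 mg/L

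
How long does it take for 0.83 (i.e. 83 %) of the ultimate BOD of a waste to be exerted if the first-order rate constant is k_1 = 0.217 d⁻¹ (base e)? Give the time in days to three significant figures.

t ≈ 8.17 d

y/L₀ = 1 − e^(−k_1 t) = 0.83 ⇒ e^(−k_1 t) = 0.170
t = −ln(0.170) / 0.217 = 1.772 / 0.217 = 8.166 d.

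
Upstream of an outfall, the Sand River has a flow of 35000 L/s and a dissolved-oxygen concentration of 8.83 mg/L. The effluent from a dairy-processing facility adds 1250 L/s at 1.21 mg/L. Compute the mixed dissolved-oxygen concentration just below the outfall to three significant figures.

8.57 mg/L

Flow-weighted mixing: C = (Q_r C_r + Q_w C_w)/(Q_r + Q_w)
= (35000×8.83 + 1250×1.21)/(35000 + 1250) = 310600/36250 = 8.567 mg/L.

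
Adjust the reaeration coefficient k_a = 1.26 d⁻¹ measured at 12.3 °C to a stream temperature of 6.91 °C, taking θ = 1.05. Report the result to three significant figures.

k_a(T₂) = k_a(T₁) · θ^(T₂−T₁) = 1.26 × 1.05^(6.91−12.3)
= 1.26 × 1.05^-5.39 = 1.26 × 0.7688 = 0.9686 d⁻¹.

k_a ≈ 0.969 d⁻¹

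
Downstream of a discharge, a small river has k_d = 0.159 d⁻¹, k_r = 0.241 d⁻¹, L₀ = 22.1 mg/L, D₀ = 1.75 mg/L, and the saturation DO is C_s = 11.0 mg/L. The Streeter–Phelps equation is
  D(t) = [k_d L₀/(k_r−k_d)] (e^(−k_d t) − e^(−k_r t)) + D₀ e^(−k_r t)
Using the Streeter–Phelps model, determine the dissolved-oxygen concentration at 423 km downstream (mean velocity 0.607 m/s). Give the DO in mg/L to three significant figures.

Travel time t = x/v = 423 km / (0.607 m/s) = 423000 m / 0.607 m/s = 696900 s = 8.066 d.
k_d L₀/(k_r−k_d) = 0.159×22.1/(0.241−0.159) = 3.514/0.08200 = 42.85 mg/L.
e^(−k_d t) = e^(−0.159×8.066) = 0.2774; e^(−k_r t) = e^(−0.241×8.066) = 0.1432.
D = 42.85 × (0.2774 − 0.1432) + 1.75 × 0.1432 = 5.751 + 0.2505 = 6.002 mg/L.
DO = C_s − D = 11.0 − 6.002 = 4.998 mg/L.

DO ≈ 5.00 mg/L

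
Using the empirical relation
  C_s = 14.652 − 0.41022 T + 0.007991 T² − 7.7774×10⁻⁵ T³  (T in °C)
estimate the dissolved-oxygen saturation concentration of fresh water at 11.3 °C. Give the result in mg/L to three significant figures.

C_s ≈ 10.9 mg/L

C_s = 14.652 − 0.41022×11.3 + 0.007991×11.3² − 7.7774×10⁻⁵×11.3³ = 10.92 mg/L.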